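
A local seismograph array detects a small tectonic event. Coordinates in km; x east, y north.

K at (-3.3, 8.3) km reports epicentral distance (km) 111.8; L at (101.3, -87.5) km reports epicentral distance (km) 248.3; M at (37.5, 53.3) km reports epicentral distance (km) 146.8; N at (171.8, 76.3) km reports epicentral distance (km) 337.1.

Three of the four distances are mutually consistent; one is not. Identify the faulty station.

Solve using three stations at a time. Using K, L, M (subtract circle equations pairwise → linear system) gives (x, y) ≈ (-108.9, 44.5).
Distances from that point to each station vs reported:
  K: calculated 111.7 vs reported 111.8 → residual 0.1 km
  L: calculated 248.2 vs reported 248.3 → residual 0.1 km
  M: calculated 146.7 vs reported 146.8 → residual 0.1 km
  N: calculated 282.5 vs reported 337.1 → residual 54.6 km
K, L, M are mutually consistent (residuals ≈ 0); N is off by 54.6 km.

N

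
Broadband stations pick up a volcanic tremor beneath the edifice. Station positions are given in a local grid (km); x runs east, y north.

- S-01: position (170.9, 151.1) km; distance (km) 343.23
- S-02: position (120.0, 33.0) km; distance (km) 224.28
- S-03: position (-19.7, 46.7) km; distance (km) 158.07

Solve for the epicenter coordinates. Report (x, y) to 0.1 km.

(-54.9, -107.4)

Circle about each station: (x − 170.9)² + (y − 151.1)² = 343.23²; (x − 120.0)² + (y − 33.0)² = 224.28²; (x + 19.7)² + (y − 46.7)² = 158.07².
Subtracting the S-01 equation from the S-02 and S-03 equations removes the quadratic terms:
-101.8 x − 236.2 y = 30956.29
-381.2 x − 208.8 y = 43351.67
Solving the 2×2 system: x ≈ -54.9, y ≈ -107.4 km.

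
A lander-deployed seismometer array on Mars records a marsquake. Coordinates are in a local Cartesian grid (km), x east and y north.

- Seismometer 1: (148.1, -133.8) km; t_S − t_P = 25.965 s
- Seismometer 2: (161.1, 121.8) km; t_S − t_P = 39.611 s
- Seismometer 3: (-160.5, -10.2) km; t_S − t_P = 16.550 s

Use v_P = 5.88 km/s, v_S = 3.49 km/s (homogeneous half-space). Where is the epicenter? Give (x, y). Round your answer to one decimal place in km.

Distance from S−P lag: d = Δt · v_P v_S / (v_P − v_S) = Δt · (5.88·3.49)/(5.88−3.49) ≈ 8.5863·Δt.
So d_Seismometer 1 = 222.94, d_Seismometer 2 = 340.11, d_Seismometer 3 = 142.10 km.
Circle about each station: (x − 148.1)² + (y + 133.8)² = 222.94²; (x − 161.1)² + (y − 121.8)² = 340.11²; (x + 160.5)² + (y + 10.2)² = 142.10².
Subtracting pairs of circle equations eliminates x²+y² and gives linear equations (the radical axes):
26.0 x + 511.2 y = -65020.17
-617.2 x + 247.2 y = 15538.07
Solving the 2×2 system: x ≈ -74.6, y ≈ -123.4 km.
Check against Seismometer 1 (with the unrounded x, y): √((x − 148.1)²+(y + 133.8)²) = 222.94 ≈ 222.94 km. ✓

x ≈ -74.6 km, y ≈ -123.4 km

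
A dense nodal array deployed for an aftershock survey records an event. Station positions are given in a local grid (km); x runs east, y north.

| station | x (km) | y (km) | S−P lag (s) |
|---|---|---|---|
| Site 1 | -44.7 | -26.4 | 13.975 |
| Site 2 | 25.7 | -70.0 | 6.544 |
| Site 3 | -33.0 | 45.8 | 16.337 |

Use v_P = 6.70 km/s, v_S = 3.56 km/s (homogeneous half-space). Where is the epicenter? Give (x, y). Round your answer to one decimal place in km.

(61.1, -35.1)

Distance from S−P lag: d = Δt · v_P v_S / (v_P − v_S) = Δt · (6.70·3.56)/(6.70−3.56) ≈ 7.5962·Δt.
So d_Site 1 = 106.16, d_Site 2 = 49.71, d_Site 3 = 124.10 km.
Circle about each station: (x + 44.7)² + (y + 26.4)² = 106.16²; (x − 25.7)² + (y + 70.0)² = 49.71²; (x + 33.0)² + (y − 45.8)² = 124.10².
Subtracting the Site 1 equation from the Site 2 and Site 3 equations removes the quadratic terms:
140.8 x − 87.2 y = 11664.30
23.4 x + 144.4 y = -3639.27
Solving the 2×2 system: x ≈ 61.1, y ≈ -35.1 km.
Check against Site 1 (with the unrounded x, y): √((x + 44.7)²+(y + 26.4)²) = 106.16 ≈ 106.16 km. ✓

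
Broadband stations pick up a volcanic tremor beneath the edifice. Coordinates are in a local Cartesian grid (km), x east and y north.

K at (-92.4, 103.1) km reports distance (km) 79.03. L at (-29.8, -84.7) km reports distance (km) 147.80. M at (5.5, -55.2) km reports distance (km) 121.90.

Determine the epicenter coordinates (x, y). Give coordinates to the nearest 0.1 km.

x ≈ -24.3 km, y ≈ 63.0 km

Circle about each station: (x + 92.4)² + (y − 103.1)² = 79.03²; (x + 29.8)² + (y + 84.7)² = 147.80²; (x − 5.5)² + (y + 55.2)² = 121.90².
Subtracting the K equation from the L and M equations removes the quadratic terms:
125.2 x − 375.6 y = -26704.34
195.8 x − 316.6 y = -24703.95
Solving the 2×2 system: x ≈ -24.3, y ≈ 63.0 km.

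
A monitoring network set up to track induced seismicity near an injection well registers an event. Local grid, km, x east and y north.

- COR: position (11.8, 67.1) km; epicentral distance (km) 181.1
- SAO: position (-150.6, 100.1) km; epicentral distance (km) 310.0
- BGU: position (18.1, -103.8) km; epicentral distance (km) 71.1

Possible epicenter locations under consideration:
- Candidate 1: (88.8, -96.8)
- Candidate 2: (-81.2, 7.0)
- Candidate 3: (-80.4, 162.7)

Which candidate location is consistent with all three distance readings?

For each candidate, compare |candidate − station| to the reported distance:
Candidate 1: residuals COR 0.0, SAO 0.0, BGU 0.1 → max 0.1 km
Candidate 2: residuals COR 70.4, SAO 193.9, BGU 77.7 → max 193.9 km
Candidate 3: residuals COR 48.3, SAO 215.9, BGU 213.0 → max 215.9 km
Only Candidate 1 has all residuals ≈ 0.

Candidate 1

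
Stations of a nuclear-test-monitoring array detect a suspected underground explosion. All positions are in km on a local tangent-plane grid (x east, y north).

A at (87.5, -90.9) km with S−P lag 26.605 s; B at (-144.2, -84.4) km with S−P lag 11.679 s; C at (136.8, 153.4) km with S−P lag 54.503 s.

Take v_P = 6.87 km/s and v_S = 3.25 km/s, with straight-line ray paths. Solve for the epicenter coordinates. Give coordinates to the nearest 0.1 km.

Distance from S−P lag: d = Δt · v_P v_S / (v_P − v_S) = Δt · (6.87·3.25)/(6.87−3.25) ≈ 6.1678·Δt.
So d_A = 164.09, d_B = 72.03, d_C = 336.16 km.
Circle about each station: (x − 87.5)² + (y + 90.9)² = 164.09²; (x + 144.2)² + (y + 84.4)² = 72.03²; (x − 136.8)² + (y − 153.4)² = 336.16².
Subtracting pairs of circle equations eliminates x²+y² and gives linear equations (the radical axes):
-463.4 x + 13.0 y = 33735.15
98.6 x + 488.6 y = -59751.28
Solving the 2×2 system: x ≈ -75.8, y ≈ -107.0 km.

(-75.8, -107.0)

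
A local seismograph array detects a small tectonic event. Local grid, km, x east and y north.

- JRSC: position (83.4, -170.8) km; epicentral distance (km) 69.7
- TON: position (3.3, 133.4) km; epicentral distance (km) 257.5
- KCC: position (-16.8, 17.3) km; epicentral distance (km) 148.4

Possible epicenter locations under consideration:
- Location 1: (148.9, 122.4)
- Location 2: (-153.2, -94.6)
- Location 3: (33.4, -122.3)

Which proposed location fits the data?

For each candidate, compare |candidate − station| to the reported distance:
Location 1: residuals JRSC 230.7, TON 111.5, KCC 47.8 → max 230.7 km
Location 2: residuals JRSC 178.9, TON 19.0, KCC 28.0 → max 178.9 km
Location 3: residuals JRSC 0.0, TON 0.0, KCC 0.0 → max 0.0 km
Only Location 3 has all residuals ≈ 0.

Location 3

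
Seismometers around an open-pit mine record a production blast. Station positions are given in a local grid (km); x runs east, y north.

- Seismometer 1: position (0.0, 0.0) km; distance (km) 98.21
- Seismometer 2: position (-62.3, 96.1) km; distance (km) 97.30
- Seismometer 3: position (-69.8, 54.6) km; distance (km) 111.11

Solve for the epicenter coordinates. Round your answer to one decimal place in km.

Circle about each station: x² + y² = 98.21²; (x + 62.3)² + (y − 96.1)² = 97.30²; (x + 69.8)² + (y − 54.6)² = 111.11².
Subtracting pairs of circle equations eliminates x²+y² and gives linear equations (the radical axes):
-124.6 x + 192.2 y = 13294.41
-139.6 x + 109.2 y = 5152.97
Solving the 2×2 system: x ≈ 34.9, y ≈ 91.8 km.

x ≈ 34.9 km, y ≈ 91.8 km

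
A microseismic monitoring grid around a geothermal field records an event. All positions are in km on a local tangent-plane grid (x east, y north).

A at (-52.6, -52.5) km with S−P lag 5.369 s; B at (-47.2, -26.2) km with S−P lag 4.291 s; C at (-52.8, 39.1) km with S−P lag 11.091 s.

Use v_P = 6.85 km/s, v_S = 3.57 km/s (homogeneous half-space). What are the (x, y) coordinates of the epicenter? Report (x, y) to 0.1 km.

Distance from S−P lag: d = Δt · v_P v_S / (v_P − v_S) = Δt · (6.85·3.57)/(6.85−3.57) ≈ 7.4556·Δt.
So d_A = 40.03, d_B = 31.99, d_C = 82.69 km.
Circle about each station: (x + 52.6)² + (y + 52.5)² = 40.03²; (x + 47.2)² + (y + 26.2)² = 31.99²; (x + 52.8)² + (y − 39.1)² = 82.69².
Subtracting pairs of circle equations eliminates x²+y² and gives linear equations (the radical axes):
10.8 x + 52.6 y = -2029.69
-0.4 x + 183.2 y = -6441.60
Solving the 2×2 system: x ≈ -16.5, y ≈ -35.2 km.

-16.5 km east, -35.2 km north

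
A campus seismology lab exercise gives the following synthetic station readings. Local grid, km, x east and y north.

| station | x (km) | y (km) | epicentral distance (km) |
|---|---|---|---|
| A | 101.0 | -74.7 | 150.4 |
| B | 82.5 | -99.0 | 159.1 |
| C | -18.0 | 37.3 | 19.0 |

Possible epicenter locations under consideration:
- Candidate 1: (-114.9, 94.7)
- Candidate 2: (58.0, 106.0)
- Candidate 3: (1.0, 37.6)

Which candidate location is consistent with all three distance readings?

For each candidate, compare |candidate − station| to the reported distance:
Candidate 1: residuals A 124.0, B 117.5, C 93.6 → max 124.0 km
Candidate 2: residuals A 35.3, B 47.4, C 83.4 → max 83.4 km
Candidate 3: residuals A 0.0, B 0.0, C 0.0 → max 0.0 km
Only Candidate 3 has all residuals ≈ 0.

Candidate 3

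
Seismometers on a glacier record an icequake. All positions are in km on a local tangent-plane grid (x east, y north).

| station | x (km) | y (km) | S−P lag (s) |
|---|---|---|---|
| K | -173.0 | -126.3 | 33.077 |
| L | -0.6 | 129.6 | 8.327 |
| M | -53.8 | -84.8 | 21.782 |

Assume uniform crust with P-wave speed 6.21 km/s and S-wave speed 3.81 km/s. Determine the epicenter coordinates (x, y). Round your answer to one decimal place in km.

(71.2, 89.8)

Distance from S−P lag: d = Δt · v_P v_S / (v_P − v_S) = Δt · (6.21·3.81)/(6.21−3.81) ≈ 9.8584·Δt.
So d_K = 326.09, d_L = 82.09, d_M = 214.74 km.
Circle about each station: (x + 173.0)² + (y + 126.3)² = 326.09²; (x + 0.6)² + (y − 129.6)² = 82.09²; (x + 53.8)² + (y + 84.8)² = 214.74².
Subtracting the K equation from the L and M equations removes the quadratic terms:
344.8 x + 511.8 y = 70511.75
238.4 x + 83.0 y = 24426.21
Solving the 2×2 system: x ≈ 71.2, y ≈ 89.8 km.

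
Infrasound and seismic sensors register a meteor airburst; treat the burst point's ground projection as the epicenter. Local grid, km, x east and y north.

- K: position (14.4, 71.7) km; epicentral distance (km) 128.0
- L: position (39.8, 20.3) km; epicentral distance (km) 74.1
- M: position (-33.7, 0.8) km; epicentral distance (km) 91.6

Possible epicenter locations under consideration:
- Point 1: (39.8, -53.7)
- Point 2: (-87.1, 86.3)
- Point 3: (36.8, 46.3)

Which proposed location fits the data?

For each candidate, compare |candidate − station| to the reported distance:
Point 1: residuals K 0.1, L 0.1, M 0.1 → max 0.1 km
Point 2: residuals K 25.5, L 68.9, M 9.2 → max 68.9 km
Point 3: residuals K 94.1, L 47.9, M 7.7 → max 94.1 km
Only Point 1 has all residuals ≈ 0.

Point 1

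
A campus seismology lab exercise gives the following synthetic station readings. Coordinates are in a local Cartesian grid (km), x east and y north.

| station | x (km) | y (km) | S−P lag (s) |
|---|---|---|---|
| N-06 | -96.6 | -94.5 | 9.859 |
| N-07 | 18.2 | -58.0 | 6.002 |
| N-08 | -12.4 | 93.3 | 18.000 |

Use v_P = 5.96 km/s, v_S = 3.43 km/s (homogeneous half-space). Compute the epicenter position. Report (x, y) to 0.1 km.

Distance from S−P lag: d = Δt · v_P v_S / (v_P − v_S) = Δt · (5.96·3.43)/(5.96−3.43) ≈ 8.0802·Δt.
So d_N-06 = 79.66, d_N-07 = 48.50, d_N-08 = 145.44 km.
Circle about each station: (x + 96.6)² + (y + 94.5)² = 79.66²; (x − 18.2)² + (y + 58.0)² = 48.50²; (x + 12.4)² + (y − 93.3)² = 145.44².
Subtracting the N-06 equation from the N-07 and N-08 equations removes the quadratic terms:
229.6 x + 73.0 y = -10573.10
168.4 x + 375.6 y = -24210.24
Solving the 2×2 system: x ≈ -29.8, y ≈ -51.1 km.
Check against N-06 (with the unrounded x, y): √((x + 96.6)²+(y + 94.5)²) = 79.66 ≈ 79.66 km. ✓

-29.8 km east, -51.1 km north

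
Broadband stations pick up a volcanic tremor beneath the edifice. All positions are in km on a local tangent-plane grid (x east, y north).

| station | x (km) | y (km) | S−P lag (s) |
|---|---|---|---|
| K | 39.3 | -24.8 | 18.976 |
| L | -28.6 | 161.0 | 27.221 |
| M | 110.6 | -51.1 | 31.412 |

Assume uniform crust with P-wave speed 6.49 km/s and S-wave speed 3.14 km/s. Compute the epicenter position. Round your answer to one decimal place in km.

Distance from S−P lag: d = Δt · v_P v_S / (v_P − v_S) = Δt · (6.49·3.14)/(6.49−3.14) ≈ 6.0832·Δt.
So d_K = 115.43, d_L = 165.59, d_M = 191.08 km.
Circle about each station: (x − 39.3)² + (y + 24.8)² = 115.43²; (x + 28.6)² + (y − 161.0)² = 165.59²; (x − 110.6)² + (y + 51.1)² = 191.08².
Subtracting pairs of circle equations eliminates x²+y² and gives linear equations (the radical axes):
-135.8 x + 371.6 y = 10483.47
142.6 x − 52.6 y = -10503.44
Solving the 2×2 system: x ≈ -73.1, y ≈ 1.5 km.

x ≈ -73.1 km, y ≈ 1.5 km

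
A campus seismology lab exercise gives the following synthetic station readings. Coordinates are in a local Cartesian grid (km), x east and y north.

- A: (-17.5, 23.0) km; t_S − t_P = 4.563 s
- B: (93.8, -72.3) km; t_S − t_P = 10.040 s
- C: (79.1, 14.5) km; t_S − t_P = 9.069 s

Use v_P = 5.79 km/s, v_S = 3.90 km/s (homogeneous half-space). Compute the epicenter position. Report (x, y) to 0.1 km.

Distance from S−P lag: d = Δt · v_P v_S / (v_P − v_S) = Δt · (5.79·3.90)/(5.79−3.90) ≈ 11.9476·Δt.
So d_A = 54.52, d_B = 119.95, d_C = 108.35 km.
Circle about each station: (x + 17.5)² + (y − 23.0)² = 54.52²; (x − 93.8)² + (y + 72.3)² = 119.95²; (x − 79.1)² + (y − 14.5)² = 108.35².
Subtracting the A equation from the B and C equations removes the quadratic terms:
222.6 x − 190.6 y = 1774.91
193.2 x − 17.0 y = -3135.48
Solving the 2×2 system: x ≈ -19.0, y ≈ -31.5 km.

-19.0 km east, -31.5 km north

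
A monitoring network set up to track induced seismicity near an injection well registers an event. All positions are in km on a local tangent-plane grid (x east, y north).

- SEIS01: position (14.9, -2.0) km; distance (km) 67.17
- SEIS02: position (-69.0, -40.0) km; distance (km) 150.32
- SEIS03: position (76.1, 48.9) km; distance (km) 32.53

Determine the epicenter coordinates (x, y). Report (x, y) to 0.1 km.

Circle about each station: (x − 14.9)² + (y + 2.0)² = 67.17²; (x + 69.0)² + (y + 40.0)² = 150.32²; (x − 76.1)² + (y − 48.9)² = 32.53².
Subtracting the SEIS01 equation from the SEIS02 and SEIS03 equations removes the quadratic terms:
-167.8 x − 76.0 y = -11949.30
122.4 x + 101.8 y = 11410.02
Solving the 2×2 system: x ≈ 44.9, y ≈ 58.1 km.

(44.9, 58.1)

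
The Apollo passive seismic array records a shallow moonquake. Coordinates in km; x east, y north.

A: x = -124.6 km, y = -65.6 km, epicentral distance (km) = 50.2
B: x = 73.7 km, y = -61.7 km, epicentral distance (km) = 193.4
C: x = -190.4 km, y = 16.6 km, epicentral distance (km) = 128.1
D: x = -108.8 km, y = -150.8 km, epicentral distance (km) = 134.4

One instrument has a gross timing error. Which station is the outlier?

Solve using three stations at a time. Using A, B, D (subtract circle equations pairwise → linear system) gives (x, y) ≈ (-114.3, -16.5).
Distances from that point to each station vs reported:
  A: calculated 50.1 vs reported 50.2 → residual 0.1 km
  B: calculated 193.4 vs reported 193.4 → residual 0.0 km
  C: calculated 83.0 vs reported 128.1 → residual 45.1 km
  D: calculated 134.4 vs reported 134.4 → residual 0.0 km
A, B, D are mutually consistent (residuals ≈ 0); C is off by 45.1 km.

C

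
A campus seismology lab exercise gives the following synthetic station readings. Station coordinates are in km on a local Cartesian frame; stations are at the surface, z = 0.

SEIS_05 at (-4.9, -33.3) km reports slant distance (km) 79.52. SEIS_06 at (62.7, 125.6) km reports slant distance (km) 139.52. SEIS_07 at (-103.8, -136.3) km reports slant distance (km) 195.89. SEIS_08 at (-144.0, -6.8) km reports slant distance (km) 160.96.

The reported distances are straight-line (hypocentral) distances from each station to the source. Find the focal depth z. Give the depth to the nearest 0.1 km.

z ≈ 62.0 km

Each station gives a sphere (x−x_i)² + (y−y_i)² + z² = d_i² (stations at z=0).
Subtracting the SEIS_05 sphere from SEIS_06 and SEIS_07: z² cancels, leaving linear equations in x and y:
135.2 x + 317.8 y = 5431.35
-197.8 x − 206.0 y = -3830.23
Solving: x ≈ 2.810, y ≈ 15.895 km (keep extra digits for the depth step; rounded: 2.8, 15.9).
Then from the SEIS_05 sphere: z² = 79.52² − (x + 4.9)² − (y + 33.3)² with x = 2.810, y = 15.895, so z ≈ 61.999 ≈ 62.0 km.
Check against SEIS_08 (with the unrounded solution): distance 160.97 ≈ 160.96 km. ✓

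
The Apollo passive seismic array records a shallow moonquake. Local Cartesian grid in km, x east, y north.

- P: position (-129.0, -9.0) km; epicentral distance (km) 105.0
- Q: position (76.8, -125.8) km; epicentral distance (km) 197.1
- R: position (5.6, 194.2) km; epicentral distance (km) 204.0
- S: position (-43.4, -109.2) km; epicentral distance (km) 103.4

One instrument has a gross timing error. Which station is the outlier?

Q

Solve using three stations at a time. Using P, R, S (subtract circle equations pairwise → linear system) gives (x, y) ≈ (-24.0, -7.6).
Distances from that point to each station vs reported:
  P: calculated 105.0 vs reported 105.0 → residual 0.0 km
  Q: calculated 155.3 vs reported 197.1 → residual 41.8 km
  R: calculated 204.0 vs reported 204.0 → residual 0.0 km
  S: calculated 103.4 vs reported 103.4 → residual 0.0 km
P, R, S are mutually consistent (residuals ≈ 0); Q is off by 41.8 km.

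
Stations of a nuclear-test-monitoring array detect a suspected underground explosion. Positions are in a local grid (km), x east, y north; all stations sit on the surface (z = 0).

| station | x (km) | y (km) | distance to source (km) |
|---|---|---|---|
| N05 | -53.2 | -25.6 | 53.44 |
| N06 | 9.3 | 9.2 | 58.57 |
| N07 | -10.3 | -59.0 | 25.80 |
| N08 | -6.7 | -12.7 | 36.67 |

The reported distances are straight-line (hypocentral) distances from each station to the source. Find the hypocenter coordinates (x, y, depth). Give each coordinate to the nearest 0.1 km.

Each station gives a sphere (x−x_i)² + (y−y_i)² + z² = d_i² (stations at z=0).
Subtracting the N05 sphere from N06 and N07: z² cancels, leaving linear equations in x and y:
125.0 x + 69.6 y = -3889.08
85.8 x − 66.8 y = 2291.68
Solving: x ≈ -7.003, y ≈ -43.301 km (keep extra digits for the depth step; rounded: -7.0, -43.3).
Then from the N05 sphere: z² = 53.44² − (x + 53.2)² − (y + 25.6)² with x = -7.003, y = -43.301, so z ≈ 20.208 ≈ 20.2 km.

x ≈ -7.0 km, y ≈ -43.3 km, depth ≈ 20.2 km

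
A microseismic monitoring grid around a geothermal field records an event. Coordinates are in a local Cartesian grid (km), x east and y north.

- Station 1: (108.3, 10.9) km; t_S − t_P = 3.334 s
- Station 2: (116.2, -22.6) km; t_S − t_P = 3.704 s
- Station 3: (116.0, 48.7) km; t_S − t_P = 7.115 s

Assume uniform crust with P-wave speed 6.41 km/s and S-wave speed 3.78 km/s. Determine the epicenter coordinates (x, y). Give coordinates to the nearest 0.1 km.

Distance from S−P lag: d = Δt · v_P v_S / (v_P − v_S) = Δt · (6.41·3.78)/(6.41−3.78) ≈ 9.2129·Δt.
So d_Station 1 = 30.72, d_Station 2 = 34.12, d_Station 3 = 65.55 km.
Circle about each station: (x − 108.3)² + (y − 10.9)² = 30.72²; (x − 116.2)² + (y + 22.6)² = 34.12²; (x − 116.0)² + (y − 48.7)² = 65.55².
Subtracting pairs of circle equations eliminates x²+y² and gives linear equations (the radical axes):
15.8 x − 67.0 y = 1945.04
15.4 x + 75.6 y = 626.91
Solving the 2×2 system: x ≈ 84.9, y ≈ -9.0 km.

84.9 km east, -9.0 km north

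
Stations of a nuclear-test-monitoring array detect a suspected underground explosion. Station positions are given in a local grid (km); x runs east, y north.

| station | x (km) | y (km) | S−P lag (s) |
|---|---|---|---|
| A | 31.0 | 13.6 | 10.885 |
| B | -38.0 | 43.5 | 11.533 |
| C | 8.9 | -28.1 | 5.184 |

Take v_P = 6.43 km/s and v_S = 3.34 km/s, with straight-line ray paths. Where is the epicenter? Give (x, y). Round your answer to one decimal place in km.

x ≈ -26.3 km, y ≈ -35.8 km

Distance from S−P lag: d = Δt · v_P v_S / (v_P − v_S) = Δt · (6.43·3.34)/(6.43−3.34) ≈ 6.9502·Δt.
So d_A = 75.65, d_B = 80.16, d_C = 36.03 km.
Circle about each station: (x − 31.0)² + (y − 13.6)² = 75.65²; (x + 38.0)² + (y − 43.5)² = 80.16²; (x − 8.9)² + (y + 28.1)² = 36.03².
Subtracting the A equation from the B and C equations removes the quadratic terms:
-138.0 x + 59.8 y = 1487.59
-44.2 x − 83.4 y = 4147.62
Solving the 2×2 system: x ≈ -26.3, y ≈ -35.8 km.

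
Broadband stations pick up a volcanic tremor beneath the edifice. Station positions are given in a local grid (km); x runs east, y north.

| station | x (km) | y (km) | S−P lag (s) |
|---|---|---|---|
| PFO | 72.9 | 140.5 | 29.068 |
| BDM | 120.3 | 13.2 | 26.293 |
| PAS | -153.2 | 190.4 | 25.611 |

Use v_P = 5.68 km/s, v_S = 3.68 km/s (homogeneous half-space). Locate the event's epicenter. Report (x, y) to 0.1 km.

Distance from S−P lag: d = Δt · v_P v_S / (v_P − v_S) = Δt · (5.68·3.68)/(5.68−3.68) ≈ 10.4512·Δt.
So d_PFO = 303.80, d_BDM = 274.79, d_PAS = 267.67 km.
Circle about each station: (x − 72.9)² + (y − 140.5)² = 303.80²; (x − 120.3)² + (y − 13.2)² = 274.79²; (x + 153.2)² + (y − 190.4)² = 267.67².
Subtracting the PFO equation from the BDM and PAS equations removes the quadratic terms:
94.8 x − 254.6 y = 6376.57
-452.2 x + 99.8 y = 55314.95
Solving the 2×2 system: x ≈ -139.3, y ≈ -76.9 km.
Check against PFO (with the unrounded x, y): √((x − 72.9)²+(y − 140.5)²) = 303.80 ≈ 303.80 km. ✓

(-139.3, -76.9)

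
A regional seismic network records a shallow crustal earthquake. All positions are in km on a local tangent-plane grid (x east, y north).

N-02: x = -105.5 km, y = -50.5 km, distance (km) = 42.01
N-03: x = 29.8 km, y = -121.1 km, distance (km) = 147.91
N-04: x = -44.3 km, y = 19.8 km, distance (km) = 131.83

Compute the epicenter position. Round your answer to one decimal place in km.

Circle about each station: (x + 105.5)² + (y + 50.5)² = 42.01²; (x − 29.8)² + (y + 121.1)² = 147.91²; (x + 44.3)² + (y − 19.8)² = 131.83².
Subtracting the N-02 equation from the N-03 and N-04 equations removes the quadratic terms:
270.6 x − 141.2 y = -18239.78
122.4 x + 140.6 y = -26940.28
Solving the 2×2 system: x ≈ -115.1, y ≈ -91.4 km.

(-115.1, -91.4)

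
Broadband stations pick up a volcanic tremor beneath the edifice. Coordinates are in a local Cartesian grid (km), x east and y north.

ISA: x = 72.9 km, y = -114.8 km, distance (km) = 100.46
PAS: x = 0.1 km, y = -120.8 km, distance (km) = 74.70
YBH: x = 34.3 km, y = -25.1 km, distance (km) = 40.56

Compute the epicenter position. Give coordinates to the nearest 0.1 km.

x ≈ -0.4 km, y ≈ -46.1 km

Circle about each station: (x − 72.9)² + (y + 114.8)² = 100.46²; (x − 0.1)² + (y + 120.8)² = 74.70²; (x − 34.3)² + (y + 25.1)² = 40.56².
Subtracting pairs of circle equations eliminates x²+y² and gives linear equations (the radical axes):
-145.6 x − 12.0 y = 611.32
-77.2 x + 179.4 y = -8239.85
Solving the 2×2 system: x ≈ -0.4, y ≈ -46.1 km.
Check against ISA (with the unrounded x, y): √((x − 72.9)²+(y + 114.8)²) = 100.46 ≈ 100.46 km. ✓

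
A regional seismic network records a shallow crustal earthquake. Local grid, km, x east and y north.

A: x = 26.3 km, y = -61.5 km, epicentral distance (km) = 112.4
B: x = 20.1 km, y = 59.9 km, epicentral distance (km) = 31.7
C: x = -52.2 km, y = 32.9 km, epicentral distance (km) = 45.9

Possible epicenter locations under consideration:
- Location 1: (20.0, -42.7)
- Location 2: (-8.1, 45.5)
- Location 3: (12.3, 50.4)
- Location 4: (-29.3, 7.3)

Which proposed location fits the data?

For each candidate, compare |candidate − station| to the reported distance:
Location 1: residuals A 92.6, B 70.9, C 58.6 → max 92.6 km
Location 2: residuals A 0.0, B 0.0, C 0.0 → max 0.0 km
Location 3: residuals A 0.4, B 19.4, C 20.9 → max 20.9 km
Location 4: residuals A 23.9, B 40.5, C 11.6 → max 40.5 km
Only Location 2 has all residuals ≈ 0.

Location 2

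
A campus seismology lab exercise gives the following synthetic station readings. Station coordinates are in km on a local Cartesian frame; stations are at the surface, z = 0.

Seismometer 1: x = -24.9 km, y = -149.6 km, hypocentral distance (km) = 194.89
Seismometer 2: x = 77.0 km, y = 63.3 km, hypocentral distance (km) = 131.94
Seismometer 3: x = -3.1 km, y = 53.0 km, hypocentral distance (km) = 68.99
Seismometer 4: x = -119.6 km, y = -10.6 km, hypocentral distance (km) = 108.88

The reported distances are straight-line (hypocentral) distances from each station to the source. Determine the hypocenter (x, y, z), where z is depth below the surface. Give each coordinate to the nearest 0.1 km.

(-39.2, 36.4, 56.4)

Each station gives a sphere (x−x_i)² + (y−y_i)² + z² = d_i² (stations at z=0).
Subtracting the Seismometer 1 sphere from Seismometer 2 and Seismometer 3: z² cancels, leaving linear equations in x and y:
203.8 x + 425.8 y = 7509.67
43.6 x + 405.2 y = 13040.93
Solving: x ≈ -39.208, y ≈ 36.403 km (keep extra digits for the depth step; rounded: -39.2, 36.4).
Then from the Seismometer 1 sphere: z² = 194.89² − (x + 24.9)² − (y + 149.6)² with x = -39.208, y = 36.403, so z ≈ 56.394 ≈ 56.4 km.
Check against Seismometer 4 (with the unrounded solution): distance 108.87 ≈ 108.88 km. ✓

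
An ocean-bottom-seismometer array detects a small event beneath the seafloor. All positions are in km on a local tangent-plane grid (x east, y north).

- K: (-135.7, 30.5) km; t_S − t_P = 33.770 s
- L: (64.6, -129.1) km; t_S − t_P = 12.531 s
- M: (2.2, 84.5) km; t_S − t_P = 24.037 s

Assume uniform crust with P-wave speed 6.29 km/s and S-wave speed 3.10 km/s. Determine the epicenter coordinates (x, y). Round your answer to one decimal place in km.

52.9 km east, -53.4 km north

Distance from S−P lag: d = Δt · v_P v_S / (v_P − v_S) = Δt · (6.29·3.10)/(6.29−3.10) ≈ 6.1125·Δt.
So d_K = 206.42, d_L = 76.60, d_M = 146.93 km.
Circle about each station: (x + 135.7)² + (y − 30.5)² = 206.42²; (x − 64.6)² + (y + 129.1)² = 76.60²; (x − 2.2)² + (y − 84.5)² = 146.93².
Subtracting pairs of circle equations eliminates x²+y² and gives linear equations (the radical axes):
400.6 x − 319.2 y = 38236.89
275.8 x + 108.0 y = 8821.14
Solving the 2×2 system: x ≈ 52.9, y ≈ -53.4 km.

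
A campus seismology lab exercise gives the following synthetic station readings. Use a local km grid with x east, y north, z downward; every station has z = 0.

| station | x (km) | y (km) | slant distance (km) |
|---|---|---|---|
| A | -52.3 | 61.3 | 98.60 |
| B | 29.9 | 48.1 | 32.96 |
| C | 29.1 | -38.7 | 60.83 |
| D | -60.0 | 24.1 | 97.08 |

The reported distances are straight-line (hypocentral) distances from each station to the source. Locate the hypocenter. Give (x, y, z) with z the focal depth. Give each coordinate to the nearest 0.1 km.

(35.7, 19.7, 15.7)

Each station gives a sphere (x−x_i)² + (y−y_i)² + z² = d_i² (stations at z=0).
Subtracting the A sphere from B and C: z² cancels, leaving linear equations in x and y:
164.4 x − 26.4 y = 5350.24
162.8 x − 200.0 y = 1873.19
Solving: x ≈ 35.708, y ≈ 19.700 km (keep extra digits for the depth step; rounded: 35.7, 19.7).
Then from the A sphere: z² = 98.60² − (x + 52.3)² − (y − 61.3)² with x = 35.708, y = 19.700, so z ≈ 15.684 ≈ 15.7 km.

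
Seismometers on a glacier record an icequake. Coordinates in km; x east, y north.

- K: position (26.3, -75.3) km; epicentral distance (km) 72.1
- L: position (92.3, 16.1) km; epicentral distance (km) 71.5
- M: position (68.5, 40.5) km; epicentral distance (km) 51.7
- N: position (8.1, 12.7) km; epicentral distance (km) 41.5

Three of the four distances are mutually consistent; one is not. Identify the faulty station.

L

Solve using three stations at a time. Using K, M, N (subtract circle equations pairwise → linear system) gives (x, y) ≈ (45.3, -5.7).
Distances from that point to each station vs reported:
  K: calculated 72.1 vs reported 72.1 → residual 0.0 km
  L: calculated 51.8 vs reported 71.5 → residual 19.7 km
  M: calculated 51.7 vs reported 51.7 → residual 0.0 km
  N: calculated 41.5 vs reported 41.5 → residual 0.0 km
K, M, N are mutually consistent (residuals ≈ 0); L is off by 19.7 km.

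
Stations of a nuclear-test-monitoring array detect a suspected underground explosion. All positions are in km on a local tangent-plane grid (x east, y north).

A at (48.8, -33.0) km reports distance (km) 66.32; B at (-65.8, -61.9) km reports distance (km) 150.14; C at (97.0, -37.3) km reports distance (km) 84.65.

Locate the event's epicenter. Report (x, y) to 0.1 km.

50.3 km east, 33.3 km north

Circle about each station: (x − 48.8)² + (y + 33.0)² = 66.32²; (x + 65.8)² + (y + 61.9)² = 150.14²; (x − 97.0)² + (y + 37.3)² = 84.65².
Subtracting the A equation from the B and C equations removes the quadratic terms:
-229.2 x − 57.8 y = -13452.87
96.4 x − 8.6 y = 4562.57
Solving the 2×2 system: x ≈ 50.3, y ≈ 33.3 km.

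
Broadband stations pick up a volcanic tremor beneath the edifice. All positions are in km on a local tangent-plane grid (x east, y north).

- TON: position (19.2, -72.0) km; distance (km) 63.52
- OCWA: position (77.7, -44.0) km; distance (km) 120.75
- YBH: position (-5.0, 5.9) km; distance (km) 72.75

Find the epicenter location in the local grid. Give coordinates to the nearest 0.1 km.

x ≈ -42.4 km, y ≈ -56.5 km

Circle about each station: (x − 19.2)² + (y + 72.0)² = 63.52²; (x − 77.7)² + (y + 44.0)² = 120.75²; (x + 5.0)² + (y − 5.9)² = 72.75².
Subtracting pairs of circle equations eliminates x²+y² and gives linear equations (the radical axes):
117.0 x + 56.0 y = -8125.12
-48.4 x + 155.8 y = -6750.60
Solving the 2×2 system: x ≈ -42.4, y ≈ -56.5 km.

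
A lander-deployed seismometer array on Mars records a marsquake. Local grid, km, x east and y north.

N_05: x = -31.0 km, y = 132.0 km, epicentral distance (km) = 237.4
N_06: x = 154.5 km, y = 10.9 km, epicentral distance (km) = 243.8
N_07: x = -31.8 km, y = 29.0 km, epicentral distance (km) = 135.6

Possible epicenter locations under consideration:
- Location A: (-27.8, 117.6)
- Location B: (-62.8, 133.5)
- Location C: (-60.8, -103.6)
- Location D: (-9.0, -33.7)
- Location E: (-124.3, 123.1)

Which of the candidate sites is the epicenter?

Location C

For each candidate, compare |candidate − station| to the reported distance:
Location A: residuals N_05 222.6, N_06 32.6, N_07 46.9 → max 222.6 km
Location B: residuals N_05 205.6, N_06 5.7, N_07 26.6 → max 205.6 km
Location C: residuals N_05 0.1, N_06 0.1, N_07 0.1 → max 0.1 km
Location D: residuals N_05 70.2, N_06 74.3, N_07 68.9 → max 74.3 km
Location E: residuals N_05 143.7, N_06 56.7, N_07 3.6 → max 143.7 km
Only Location C has all residuals ≈ 0.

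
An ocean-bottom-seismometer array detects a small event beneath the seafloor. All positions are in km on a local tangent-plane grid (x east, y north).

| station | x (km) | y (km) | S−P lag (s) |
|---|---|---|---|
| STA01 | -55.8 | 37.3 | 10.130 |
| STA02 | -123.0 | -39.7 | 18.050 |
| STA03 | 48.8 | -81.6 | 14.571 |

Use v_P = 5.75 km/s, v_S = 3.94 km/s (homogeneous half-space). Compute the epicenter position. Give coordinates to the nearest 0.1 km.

Distance from S−P lag: d = Δt · v_P v_S / (v_P − v_S) = Δt · (5.75·3.94)/(5.75−3.94) ≈ 12.5166·Δt.
So d_STA01 = 126.79, d_STA02 = 225.92, d_STA03 = 182.38 km.
Circle about each station: (x + 55.8)² + (y − 37.3)² = 126.79²; (x + 123.0)² + (y + 39.7)² = 225.92²; (x − 48.8)² + (y + 81.6)² = 182.38².
Subtracting the STA01 equation from the STA02 and STA03 equations removes the quadratic terms:
-134.4 x − 154.0 y = -22763.98
209.2 x − 237.8 y = -12651.69
Solving the 2×2 system: x ≈ 54.0, y ≈ 100.7 km.
Check against STA01 (with the unrounded x, y): √((x + 55.8)²+(y − 37.3)²) = 126.78 ≈ 126.79 km. ✓

(54.0, 100.7)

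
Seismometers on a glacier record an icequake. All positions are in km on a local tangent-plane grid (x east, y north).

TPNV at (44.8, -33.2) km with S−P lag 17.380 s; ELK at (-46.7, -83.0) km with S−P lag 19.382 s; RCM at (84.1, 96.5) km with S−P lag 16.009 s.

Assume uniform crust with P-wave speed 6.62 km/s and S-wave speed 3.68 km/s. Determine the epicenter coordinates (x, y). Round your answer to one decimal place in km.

(-47.2, 77.6)

Distance from S−P lag: d = Δt · v_P v_S / (v_P − v_S) = Δt · (6.62·3.68)/(6.62−3.68) ≈ 8.2863·Δt.
So d_TPNV = 144.02, d_ELK = 160.60, d_RCM = 132.65 km.
Circle about each station: (x − 44.8)² + (y + 33.2)² = 144.02²; (x + 46.7)² + (y + 83.0)² = 160.60²; (x − 84.1)² + (y − 96.5)² = 132.65².
Subtracting the TPNV equation from the ELK and RCM equations removes the quadratic terms:
-183.0 x − 99.6 y = 910.01
78.6 x + 259.4 y = 16421.52
Solving the 2×2 system: x ≈ -47.2, y ≈ 77.6 km.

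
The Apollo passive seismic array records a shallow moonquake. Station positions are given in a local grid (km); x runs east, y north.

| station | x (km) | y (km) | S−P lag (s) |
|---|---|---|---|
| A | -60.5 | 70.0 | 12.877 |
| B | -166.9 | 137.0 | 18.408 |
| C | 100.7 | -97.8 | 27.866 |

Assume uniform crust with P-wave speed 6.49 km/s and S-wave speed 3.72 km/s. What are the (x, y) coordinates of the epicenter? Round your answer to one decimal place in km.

Distance from S−P lag: d = Δt · v_P v_S / (v_P − v_S) = Δt · (6.49·3.72)/(6.49−3.72) ≈ 8.7158·Δt.
So d_A = 112.23, d_B = 160.44, d_C = 242.87 km.
Circle about each station: (x + 60.5)² + (y − 70.0)² = 112.23²; (x + 166.9)² + (y − 137.0)² = 160.44²; (x − 100.7)² + (y + 97.8)² = 242.87².
Subtracting pairs of circle equations eliminates x²+y² and gives linear equations (the radical axes):
-212.8 x + 134.0 y = 24918.94
322.4 x − 335.6 y = -35245.18
Solving the 2×2 system: x ≈ -129.0, y ≈ -18.9 km.

-129.0 km east, -18.9 km north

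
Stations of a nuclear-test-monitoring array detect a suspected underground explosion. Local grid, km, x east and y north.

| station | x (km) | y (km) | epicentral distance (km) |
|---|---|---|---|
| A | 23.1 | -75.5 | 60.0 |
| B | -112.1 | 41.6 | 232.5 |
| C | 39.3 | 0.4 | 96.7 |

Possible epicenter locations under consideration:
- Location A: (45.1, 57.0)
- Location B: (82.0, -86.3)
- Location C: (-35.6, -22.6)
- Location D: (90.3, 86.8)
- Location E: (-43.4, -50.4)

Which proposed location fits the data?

Location B

For each candidate, compare |candidate − station| to the reported distance:
Location A: residuals A 74.3, B 74.5, C 39.8 → max 74.5 km
Location B: residuals A 0.1, B 0.0, C 0.1 → max 0.1 km
Location C: residuals A 19.0, B 132.6, C 18.3 → max 132.6 km
Location D: residuals A 115.7, B 25.1, C 3.6 → max 115.7 km
Location E: residuals A 11.1, B 117.7, C 0.4 → max 117.7 km
Only Location B has all residuals ≈ 0.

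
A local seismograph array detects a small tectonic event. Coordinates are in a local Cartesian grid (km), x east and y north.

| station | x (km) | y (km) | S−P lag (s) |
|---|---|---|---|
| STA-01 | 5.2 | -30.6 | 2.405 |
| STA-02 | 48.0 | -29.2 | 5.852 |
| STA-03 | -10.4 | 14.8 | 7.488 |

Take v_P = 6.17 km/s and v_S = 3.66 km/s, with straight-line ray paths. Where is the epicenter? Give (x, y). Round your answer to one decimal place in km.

(0.4, -51.7)

Distance from S−P lag: d = Δt · v_P v_S / (v_P − v_S) = Δt · (6.17·3.66)/(6.17−3.66) ≈ 8.9969·Δt.
So d_STA-01 = 21.64, d_STA-02 = 52.65, d_STA-03 = 67.37 km.
Circle about each station: (x − 5.2)² + (y + 30.6)² = 21.64²; (x − 48.0)² + (y + 29.2)² = 52.65²; (x + 10.4)² + (y − 14.8)² = 67.37².
Subtracting the STA-01 equation from the STA-02 and STA-03 equations removes the quadratic terms:
85.6 x + 2.8 y = -110.49
-31.2 x + 90.8 y = -4706.63
Solving the 2×2 system: x ≈ 0.4, y ≈ -51.7 km.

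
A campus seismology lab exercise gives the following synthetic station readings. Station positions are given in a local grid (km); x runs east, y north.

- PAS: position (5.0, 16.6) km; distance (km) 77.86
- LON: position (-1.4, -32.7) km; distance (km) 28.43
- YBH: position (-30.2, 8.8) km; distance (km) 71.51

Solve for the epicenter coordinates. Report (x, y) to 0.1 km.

-10.0 km east, -59.8 km north

Circle about each station: (x − 5.0)² + (y − 16.6)² = 77.86²; (x + 1.4)² + (y + 32.7)² = 28.43²; (x + 30.2)² + (y − 8.8)² = 71.51².
Subtracting the PAS equation from the LON and YBH equations removes the quadratic terms:
-12.8 x − 98.6 y = 6024.60
-70.4 x − 15.6 y = 1637.42
Solving the 2×2 system: x ≈ -10.0, y ≈ -59.8 km.
Check against PAS (with the unrounded x, y): √((x − 5.0)²+(y − 16.6)²) = 77.86 ≈ 77.86 km. ✓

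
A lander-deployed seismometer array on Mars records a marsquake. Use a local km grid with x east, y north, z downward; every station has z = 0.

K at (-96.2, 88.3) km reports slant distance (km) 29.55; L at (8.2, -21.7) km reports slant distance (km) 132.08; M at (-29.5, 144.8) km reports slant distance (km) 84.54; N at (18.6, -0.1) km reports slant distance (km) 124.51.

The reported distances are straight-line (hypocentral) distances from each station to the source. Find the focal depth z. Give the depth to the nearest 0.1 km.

depth ≈ 19.5 km

Each station gives a sphere (x−x_i)² + (y−y_i)² + z² = d_i² (stations at z=0).
Subtracting the K sphere from L and M: z² cancels, leaving linear equations in x and y:
208.8 x − 220.0 y = -33085.12
133.4 x + 113.0 y = -1487.85
Solving: x ≈ -76.799, y ≈ 77.497 km (keep extra digits for the depth step; rounded: -76.8, 77.5).
Then from the K sphere: z² = 29.55² − (x + 96.2)² − (y − 88.3)² with x = -76.799, y = 77.497, so z ≈ 19.496 ≈ 19.5 km.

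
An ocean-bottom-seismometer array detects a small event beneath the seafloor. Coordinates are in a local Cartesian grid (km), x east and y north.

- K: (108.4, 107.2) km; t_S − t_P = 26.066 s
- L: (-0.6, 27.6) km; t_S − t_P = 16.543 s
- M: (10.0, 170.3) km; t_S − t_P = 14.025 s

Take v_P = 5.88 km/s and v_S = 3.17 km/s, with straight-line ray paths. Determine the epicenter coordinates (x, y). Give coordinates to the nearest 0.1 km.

Distance from S−P lag: d = Δt · v_P v_S / (v_P − v_S) = Δt · (5.88·3.17)/(5.88−3.17) ≈ 6.8781·Δt.
So d_K = 179.28, d_L = 113.78, d_M = 96.47 km.
Circle about each station: (x − 108.4)² + (y − 107.2)² = 179.28²; (x + 0.6)² + (y − 27.6)² = 113.78²; (x − 10.0)² + (y − 170.3)² = 96.47².
Subtracting the K equation from the L and M equations removes the quadratic terms:
-218.0 x − 159.2 y = -3284.85
-196.8 x + 126.2 y = 28694.55
Solving the 2×2 system: x ≈ -70.6, y ≈ 117.3 km.

-70.6 km east, 117.3 km north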